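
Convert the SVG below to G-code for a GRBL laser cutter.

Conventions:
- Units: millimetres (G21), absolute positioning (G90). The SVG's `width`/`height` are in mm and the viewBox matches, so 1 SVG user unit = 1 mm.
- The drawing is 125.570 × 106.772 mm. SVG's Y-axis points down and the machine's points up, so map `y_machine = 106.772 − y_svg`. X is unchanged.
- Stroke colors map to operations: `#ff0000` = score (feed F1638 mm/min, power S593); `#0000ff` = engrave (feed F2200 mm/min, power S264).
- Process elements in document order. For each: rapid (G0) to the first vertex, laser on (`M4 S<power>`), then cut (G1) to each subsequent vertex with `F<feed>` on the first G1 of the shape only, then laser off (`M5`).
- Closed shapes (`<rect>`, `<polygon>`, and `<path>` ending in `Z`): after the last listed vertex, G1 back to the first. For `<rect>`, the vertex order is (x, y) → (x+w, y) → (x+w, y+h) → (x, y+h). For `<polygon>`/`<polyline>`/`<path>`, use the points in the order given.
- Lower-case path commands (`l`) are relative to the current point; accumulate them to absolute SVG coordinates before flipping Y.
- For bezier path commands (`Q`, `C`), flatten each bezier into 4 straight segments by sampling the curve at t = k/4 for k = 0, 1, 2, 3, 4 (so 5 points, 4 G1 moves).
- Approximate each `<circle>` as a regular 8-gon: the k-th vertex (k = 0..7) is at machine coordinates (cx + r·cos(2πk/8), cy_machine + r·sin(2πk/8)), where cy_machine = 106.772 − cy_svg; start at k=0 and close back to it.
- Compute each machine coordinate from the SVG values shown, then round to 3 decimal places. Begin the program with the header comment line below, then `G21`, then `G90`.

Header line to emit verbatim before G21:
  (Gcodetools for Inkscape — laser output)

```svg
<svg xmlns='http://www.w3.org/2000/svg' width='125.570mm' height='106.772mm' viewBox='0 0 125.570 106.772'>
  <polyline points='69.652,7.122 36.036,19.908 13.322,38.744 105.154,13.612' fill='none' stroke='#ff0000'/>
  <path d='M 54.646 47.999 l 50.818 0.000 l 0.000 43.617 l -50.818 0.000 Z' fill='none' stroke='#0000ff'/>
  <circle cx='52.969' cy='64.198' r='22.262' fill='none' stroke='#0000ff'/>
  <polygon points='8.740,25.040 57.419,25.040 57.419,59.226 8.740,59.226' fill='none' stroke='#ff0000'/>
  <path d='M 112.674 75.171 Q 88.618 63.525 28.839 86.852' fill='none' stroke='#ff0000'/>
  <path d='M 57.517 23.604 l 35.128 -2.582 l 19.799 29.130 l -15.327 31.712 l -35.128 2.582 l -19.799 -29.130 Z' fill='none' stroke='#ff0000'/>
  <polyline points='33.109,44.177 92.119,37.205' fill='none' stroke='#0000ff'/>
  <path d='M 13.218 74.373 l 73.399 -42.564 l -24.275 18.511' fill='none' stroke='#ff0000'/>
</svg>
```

(Gcodetools for Inkscape — laser output)
G21
G90
G0 X69.652 Y99.650
M4 S593
G1 X36.036 Y86.864 F1638
G1 X13.322 Y68.028
G1 X105.154 Y93.160
M5
G0 X54.646 Y58.773
M4 S264
G1 X105.464 Y58.773 F2200
G1 X105.464 Y15.156
G1 X54.646 Y15.156
G1 X54.646 Y58.773
M5
G0 X75.231 Y42.574
M4 S264
G1 X68.711 Y58.316 F2200
G1 X52.969 Y64.836
G1 X37.227 Y58.316
G1 X30.707 Y42.574
G1 X37.227 Y26.832
G1 X52.969 Y20.312
G1 X68.711 Y26.832
G1 X75.231 Y42.574
M5
G0 X8.740 Y81.732
M4 S593
G1 X57.419 Y81.732 F1638
G1 X57.419 Y47.546
G1 X8.740 Y47.546
G1 X8.740 Y81.732
M5
G0 X112.674 Y31.601
M4 S593
G1 X98.413 Y35.238 F1638
G1 X79.687 Y34.504
G1 X56.496 Y29.398
G1 X28.839 Y19.920
M5
G0 X57.517 Y83.168
M4 S593
G1 X92.645 Y85.750 F1638
G1 X112.444 Y56.620
G1 X97.117 Y24.908
G1 X61.989 Y22.326
G1 X42.190 Y51.456
G1 X57.517 Y83.168
M5
G0 X33.109 Y62.595
M4 S264
G1 X92.119 Y69.567 F2200
M5
G0 X13.218 Y32.399
M4 S593
G1 X86.617 Y74.963 F1638
G1 X62.342 Y56.452
M5

Since the viewBox matches the mm dimensions, user units are millimetres directly. The only transform is the Y-flip y_m = 106.772 − y_svg.

Shape 1 is a open polyline drawn with `<polyline>`. Its stroke #ff0000 means score at S593, F1638. After flipping Y the toolpath is (69.652,99.650) → (36.036,86.864) → (13.322,68.028) → (105.154,93.160).

Shape 2 is a rectangle drawn with `<path>`. Its stroke #0000ff means engrave at S264, F2200. After flipping Y the toolpath is (54.646,58.773) → (105.464,58.773) → (105.464,15.156) → (54.646,15.156) → (54.646,58.773), returning to the start.

Shape 3 is a circle drawn with `<circle>`. Its stroke #0000ff means engrave at S264, F2200. After flipping Y the toolpath is (75.231,42.574) → (68.711,58.316) → (52.969,64.836) → (37.227,58.316) → (30.707,42.574) → (37.227,26.832) → (52.969,20.312) → (68.711,26.832) → (75.231,42.574), returning to the start.

Shape 4 is a rectangle drawn with `<polygon>`. Its stroke #ff0000 means score at S593, F1638. After flipping Y the toolpath is (8.740,81.732) → (57.419,81.732) → (57.419,47.546) → (8.740,47.546) → (8.740,81.732), returning to the start.

Shape 5 is a quadratic bezier drawn with `<path>`. Its stroke #ff0000 means score at S593, F1638. After flipping Y the toolpath is (112.674,31.601) → (98.413,35.238) → (79.687,34.504) → (56.496,29.398) → (28.839,19.920).

Shape 6 is a regular polygon drawn with `<path>`. Its stroke #ff0000 means score at S593, F1638. After flipping Y the toolpath is (57.517,83.168) → (92.645,85.750) → (112.444,56.620) → (97.117,24.908) → (61.989,22.326) → (42.190,51.456) → (57.517,83.168), returning to the start.

Shape 7 is a line segment drawn with `<polyline>`. Its stroke #0000ff means engrave at S264, F2200. After flipping Y the toolpath is (33.109,62.595) → (92.119,69.567).

Shape 8 is a open polyline drawn with `<path>`. Its stroke #ff0000 means score at S593, F1638. After flipping Y the toolpath is (13.218,32.399) → (86.617,74.963) → (62.342,56.452).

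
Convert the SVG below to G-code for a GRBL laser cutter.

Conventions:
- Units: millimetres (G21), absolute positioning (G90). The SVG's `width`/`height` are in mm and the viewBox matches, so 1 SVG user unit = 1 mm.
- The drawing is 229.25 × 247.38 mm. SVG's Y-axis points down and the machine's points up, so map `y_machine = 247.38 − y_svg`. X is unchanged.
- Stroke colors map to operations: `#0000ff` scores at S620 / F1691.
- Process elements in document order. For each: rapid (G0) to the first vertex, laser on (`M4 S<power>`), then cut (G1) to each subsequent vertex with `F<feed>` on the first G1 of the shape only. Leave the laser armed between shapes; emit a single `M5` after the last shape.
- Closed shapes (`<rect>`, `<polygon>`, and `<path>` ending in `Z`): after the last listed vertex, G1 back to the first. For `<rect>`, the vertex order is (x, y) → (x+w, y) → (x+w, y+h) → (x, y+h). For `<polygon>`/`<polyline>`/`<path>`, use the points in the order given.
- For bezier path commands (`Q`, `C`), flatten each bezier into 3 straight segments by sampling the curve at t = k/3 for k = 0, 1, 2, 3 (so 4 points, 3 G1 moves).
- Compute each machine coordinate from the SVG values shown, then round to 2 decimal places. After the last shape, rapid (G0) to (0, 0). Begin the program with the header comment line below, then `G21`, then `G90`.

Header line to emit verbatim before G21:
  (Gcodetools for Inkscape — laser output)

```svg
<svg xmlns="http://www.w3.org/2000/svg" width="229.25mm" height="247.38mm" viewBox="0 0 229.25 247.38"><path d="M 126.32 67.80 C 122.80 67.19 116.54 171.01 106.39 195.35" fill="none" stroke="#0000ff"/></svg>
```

(Gcodetools for Inkscape — laser output)
G21
G90
G0 X126.32 Y179.58
M4 S620
G1 X121.84 Y152.19 F1691
G1 X115.29 Y96.05
G1 X106.39 Y52.03
M5
G0 X0.00 Y0.00

viewBox `0 0 229.25 247.38` with mm width/height → 1 unit = 1 mm. Flip: y_m = 247.38 − y_svg.

**Shape 1** — `<path>` cubic bezier, stroke `#0000ff` → score (S620, F1691). Control points (SVG): P0=(126.32,67.80), P1=(122.80,67.19), P2=(116.54,171.01), P3=(106.39,195.35); sampled at t=k/3. Machine vertices: (126.32,179.58) → (121.84,152.19) → (115.29,96.05) → (106.39,52.03). Open path.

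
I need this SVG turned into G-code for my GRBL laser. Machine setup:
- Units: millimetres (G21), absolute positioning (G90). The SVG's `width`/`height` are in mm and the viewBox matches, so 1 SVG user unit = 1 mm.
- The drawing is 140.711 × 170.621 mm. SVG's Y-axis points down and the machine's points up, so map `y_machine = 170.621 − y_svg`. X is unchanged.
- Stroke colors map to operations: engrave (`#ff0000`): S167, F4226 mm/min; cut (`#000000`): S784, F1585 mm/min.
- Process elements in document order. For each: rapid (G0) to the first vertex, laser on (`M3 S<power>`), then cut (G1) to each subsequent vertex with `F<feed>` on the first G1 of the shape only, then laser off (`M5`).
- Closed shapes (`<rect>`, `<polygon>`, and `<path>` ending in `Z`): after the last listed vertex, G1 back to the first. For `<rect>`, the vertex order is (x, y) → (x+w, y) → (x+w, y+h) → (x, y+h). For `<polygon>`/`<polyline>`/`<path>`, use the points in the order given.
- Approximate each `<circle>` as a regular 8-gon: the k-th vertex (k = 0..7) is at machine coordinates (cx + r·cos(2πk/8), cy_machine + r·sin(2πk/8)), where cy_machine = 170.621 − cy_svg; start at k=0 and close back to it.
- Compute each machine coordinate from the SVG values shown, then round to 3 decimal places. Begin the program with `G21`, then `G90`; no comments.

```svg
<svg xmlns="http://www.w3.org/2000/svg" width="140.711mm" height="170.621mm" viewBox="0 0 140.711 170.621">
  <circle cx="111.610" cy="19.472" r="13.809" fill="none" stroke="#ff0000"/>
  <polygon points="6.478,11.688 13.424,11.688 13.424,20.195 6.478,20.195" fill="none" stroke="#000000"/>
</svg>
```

1 u = 1 mm; y_m = 170.621 − y.

[1] `<circle>` circle, #ff0000→engrave S167 F4226: (125.419,151.149) → (121.374,160.913) → (111.610,164.958) → (101.846,160.913) → (97.801,151.149) → (101.846,141.385) → (111.610,137.340) → (121.374,141.385) → (125.419,151.149) (closed)

[2] `<polygon>` rectangle, #000000→cut S784 F1585: (6.478,158.933) → (13.424,158.933) → (13.424,150.426) → (6.478,150.426) → (6.478,158.933) (closed)

G21
G90
G0 X125.419 Y151.149
M3 S167
G1 X121.374 Y160.913 F4226
G1 X111.610 Y164.958
G1 X101.846 Y160.913
G1 X97.801 Y151.149
G1 X101.846 Y141.385
G1 X111.610 Y137.340
G1 X121.374 Y141.385
G1 X125.419 Y151.149
M5
G0 X6.478 Y158.933
M3 S784
G1 X13.424 Y158.933 F1585
G1 X13.424 Y150.426
G1 X6.478 Y150.426
G1 X6.478 Y158.933
M5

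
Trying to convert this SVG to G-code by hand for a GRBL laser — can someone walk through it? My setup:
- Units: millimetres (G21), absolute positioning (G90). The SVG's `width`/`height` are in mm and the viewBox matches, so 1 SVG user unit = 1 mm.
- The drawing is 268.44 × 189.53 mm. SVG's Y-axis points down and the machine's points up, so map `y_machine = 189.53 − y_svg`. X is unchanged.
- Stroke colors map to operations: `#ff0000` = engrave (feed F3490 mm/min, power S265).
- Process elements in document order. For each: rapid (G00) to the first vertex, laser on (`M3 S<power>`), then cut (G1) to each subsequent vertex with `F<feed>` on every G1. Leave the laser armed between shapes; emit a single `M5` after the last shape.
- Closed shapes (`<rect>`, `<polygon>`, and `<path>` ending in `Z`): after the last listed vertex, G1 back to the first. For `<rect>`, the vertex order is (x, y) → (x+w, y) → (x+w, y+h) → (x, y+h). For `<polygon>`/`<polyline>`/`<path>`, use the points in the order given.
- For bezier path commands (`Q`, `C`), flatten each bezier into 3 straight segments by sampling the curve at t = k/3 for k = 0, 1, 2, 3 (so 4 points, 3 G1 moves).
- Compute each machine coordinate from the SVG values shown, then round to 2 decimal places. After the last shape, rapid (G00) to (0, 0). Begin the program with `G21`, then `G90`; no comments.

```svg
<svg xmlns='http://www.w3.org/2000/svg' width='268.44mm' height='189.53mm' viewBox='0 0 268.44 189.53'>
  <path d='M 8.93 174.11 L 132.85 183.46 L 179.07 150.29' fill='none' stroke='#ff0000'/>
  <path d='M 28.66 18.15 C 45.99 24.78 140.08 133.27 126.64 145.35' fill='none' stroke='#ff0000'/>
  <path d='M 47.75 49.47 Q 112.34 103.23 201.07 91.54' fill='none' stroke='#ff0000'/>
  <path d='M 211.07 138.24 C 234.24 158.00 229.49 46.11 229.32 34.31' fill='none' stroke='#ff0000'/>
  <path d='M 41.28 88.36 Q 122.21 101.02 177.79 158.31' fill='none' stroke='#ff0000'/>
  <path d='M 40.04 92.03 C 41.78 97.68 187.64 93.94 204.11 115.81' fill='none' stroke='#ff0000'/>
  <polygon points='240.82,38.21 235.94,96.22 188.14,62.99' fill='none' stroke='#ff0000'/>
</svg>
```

Since the viewBox matches the mm dimensions, user units are millimetres directly. The only transform is the Y-flip y_m = 189.53 − y_svg.

Shape 1 is a open polyline drawn with `<path>`. Its stroke #ff0000 means engrave at S265, F3490. After flipping Y the toolpath is (8.93,15.42) → (132.85,6.07) → (179.07,39.24).

Shape 2 is a cubic bezier drawn with `<path>`. Its stroke #ff0000 means engrave at S265, F3490. After flipping Y the toolpath is (28.66,171.38) → (64.75,138.14) → (111.06,81.05) → (126.64,44.18).

Shape 3 is a quadratic bezier drawn with `<path>`. Its stroke #ff0000 means engrave at S265, F3490. After flipping Y the toolpath is (47.75,140.06) → (93.49,111.49) → (144.60,97.47) → (201.07,97.99).

Shape 4 is a cubic bezier drawn with `<path>`. Its stroke #ff0000 means engrave at S265, F3490. After flipping Y the toolpath is (211.07,51.29) → (226.14,66.83) → (229.81,118.64) → (229.32,155.22).

Shape 5 is a quadratic bezier drawn with `<path>`. Its stroke #ff0000 means engrave at S265, F3490. After flipping Y the toolpath is (41.28,101.17) → (92.42,87.77) → (137.92,64.45) → (177.79,31.22).

Shape 6 is a cubic bezier drawn with `<path>`. Its stroke #ff0000 means engrave at S265, F3490. After flipping Y the toolpath is (40.04,97.50) → (79.69,93.68) → (154.64,88.35) → (204.11,73.72).

Shape 7 is a regular polygon drawn with `<polygon>`. Its stroke #ff0000 means engrave at S265, F3490. After flipping Y the toolpath is (240.82,151.32) → (235.94,93.31) → (188.14,126.54) → (240.82,151.32), returning to the start.

G21
G90
G00 X8.93 Y15.42
M3 S265
G1 X132.85 Y6.07 F3490
G1 X179.07 Y39.24 F3490
G00 X28.66 Y171.38
M3 S265
G1 X64.75 Y138.14 F3490
G1 X111.06 Y81.05 F3490
G1 X126.64 Y44.18 F3490
G00 X47.75 Y140.06
M3 S265
G1 X93.49 Y111.49 F3490
G1 X144.60 Y97.47 F3490
G1 X201.07 Y97.99 F3490
G00 X211.07 Y51.29
M3 S265
G1 X226.14 Y66.83 F3490
G1 X229.81 Y118.64 F3490
G1 X229.32 Y155.22 F3490
G00 X41.28 Y101.17
M3 S265
G1 X92.42 Y87.77 F3490
G1 X137.92 Y64.45 F3490
G1 X177.79 Y31.22 F3490
G00 X40.04 Y97.50
M3 S265
G1 X79.69 Y93.68 F3490
G1 X154.64 Y88.35 F3490
G1 X204.11 Y73.72 F3490
G00 X240.82 Y151.32
M3 S265
G1 X235.94 Y93.31 F3490
G1 X188.14 Y126.54 F3490
G1 X240.82 Y151.32 F3490
M5
G00 X0.00 Y0.00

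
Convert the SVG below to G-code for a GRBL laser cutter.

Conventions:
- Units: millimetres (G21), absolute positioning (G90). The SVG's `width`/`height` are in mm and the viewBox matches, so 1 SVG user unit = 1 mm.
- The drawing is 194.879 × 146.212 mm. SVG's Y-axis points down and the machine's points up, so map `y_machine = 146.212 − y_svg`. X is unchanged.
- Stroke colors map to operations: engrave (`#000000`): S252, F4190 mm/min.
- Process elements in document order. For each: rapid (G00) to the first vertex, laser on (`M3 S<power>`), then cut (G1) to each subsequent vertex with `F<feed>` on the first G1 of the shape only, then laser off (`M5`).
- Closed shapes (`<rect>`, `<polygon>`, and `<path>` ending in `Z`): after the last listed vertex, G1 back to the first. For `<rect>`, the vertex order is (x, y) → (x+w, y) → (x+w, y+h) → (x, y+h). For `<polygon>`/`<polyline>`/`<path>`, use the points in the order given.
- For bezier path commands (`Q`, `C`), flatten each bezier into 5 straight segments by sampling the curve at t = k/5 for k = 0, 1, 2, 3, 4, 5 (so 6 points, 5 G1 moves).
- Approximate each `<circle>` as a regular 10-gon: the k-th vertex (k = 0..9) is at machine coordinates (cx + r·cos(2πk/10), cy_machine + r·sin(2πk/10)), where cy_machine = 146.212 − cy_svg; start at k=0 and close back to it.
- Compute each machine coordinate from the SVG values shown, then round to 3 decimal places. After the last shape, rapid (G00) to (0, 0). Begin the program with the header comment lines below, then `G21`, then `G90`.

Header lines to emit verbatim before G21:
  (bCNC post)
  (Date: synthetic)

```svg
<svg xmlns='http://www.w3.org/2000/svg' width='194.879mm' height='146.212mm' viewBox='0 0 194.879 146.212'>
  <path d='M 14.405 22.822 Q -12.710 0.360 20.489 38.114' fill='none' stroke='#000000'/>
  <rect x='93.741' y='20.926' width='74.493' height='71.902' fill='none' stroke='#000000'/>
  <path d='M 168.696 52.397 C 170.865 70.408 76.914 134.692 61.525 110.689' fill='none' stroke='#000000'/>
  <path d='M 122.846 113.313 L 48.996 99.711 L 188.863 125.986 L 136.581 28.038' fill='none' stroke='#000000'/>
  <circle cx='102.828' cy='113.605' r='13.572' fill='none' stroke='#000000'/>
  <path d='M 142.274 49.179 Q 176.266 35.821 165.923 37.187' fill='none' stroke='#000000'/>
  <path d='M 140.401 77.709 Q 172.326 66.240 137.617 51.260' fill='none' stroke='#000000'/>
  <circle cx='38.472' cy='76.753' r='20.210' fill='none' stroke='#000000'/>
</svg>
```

(bCNC post)
(Date: synthetic)
G21
G90
G00 X14.405 Y123.390
M3 S252
G1 X5.972 Y129.966 F4190
G1 X2.363 Y131.725
G1 X3.580 Y128.667
G1 X9.622 Y120.791
G1 X20.489 Y108.098
M5
G00 X93.741 Y125.286
M3 S252
G1 X168.234 Y125.286 F4190
G1 X168.234 Y53.384
G1 X93.741 Y53.384
G1 X93.741 Y125.286
M5
G00 X168.696 Y93.815
M3 S252
G1 X159.860 Y78.532 F4190
G1 X136.341 Y58.603
G1 X106.522 Y40.485
G1 X78.788 Y30.639
G1 X61.525 Y35.523
M5
G00 X122.846 Y32.899
M3 S252
G1 X48.996 Y46.501 F4190
G1 X188.863 Y20.226
G1 X136.581 Y118.174
M5
G00 X116.400 Y32.607
M3 S252
G1 X113.808 Y40.584 F4190
G1 X107.022 Y45.515
G1 X98.634 Y45.515
G1 X91.848 Y40.584
G1 X89.256 Y32.607
G1 X91.848 Y24.630
G1 X98.634 Y19.699
G1 X107.022 Y19.699
G1 X113.808 Y24.630
G1 X116.400 Y32.607
M5
G00 X142.274 Y97.033
M3 S252
G1 X154.097 Y101.787 F4190
G1 X162.374 Y105.364
G1 X167.104 Y107.762
G1 X168.287 Y108.982
G1 X165.923 Y109.025
M5
G00 X140.401 Y68.503
M3 S252
G1 X150.506 Y73.231 F4190
G1 X155.280 Y78.240
G1 X154.723 Y83.530
G1 X148.835 Y89.100
G1 X137.617 Y94.952
M5
G00 X58.682 Y69.459
M3 S252
G1 X54.822 Y81.338 F4190
G1 X44.717 Y88.680
G1 X32.227 Y88.680
G1 X22.122 Y81.338
G1 X18.262 Y69.459
G1 X22.122 Y57.580
G1 X32.227 Y50.238
G1 X44.717 Y50.238
G1 X54.822 Y57.580
G1 X58.682 Y69.459
M5
G00 X0.000 Y0.000

Since the viewBox matches the mm dimensions, user units are millimetres directly. The only transform is the Y-flip y_m = 146.212 − y_svg.

Shape 1 is a quadratic bezier drawn with `<path>`. Its stroke #000000 means engrave at S252, F4190. After flipping Y the toolpath is (14.405,123.390) → (5.972,129.966) → (2.363,131.725) → (3.580,128.667) → (9.622,120.791) → (20.489,108.098).

Shape 2 is a rectangle drawn with `<rect>`. Its stroke #000000 means engrave at S252, F4190. After flipping Y the toolpath is (93.741,125.286) → (168.234,125.286) → (168.234,53.384) → (93.741,53.384) → (93.741,125.286), returning to the start.

Shape 3 is a cubic bezier drawn with `<path>`. Its stroke #000000 means engrave at S252, F4190. After flipping Y the toolpath is (168.696,93.815) → (159.860,78.532) → (136.341,58.603) → (106.522,40.485) → (78.788,30.639) → (61.525,35.523).

Shape 4 is a open polyline drawn with `<path>`. Its stroke #000000 means engrave at S252, F4190. After flipping Y the toolpath is (122.846,32.899) → (48.996,46.501) → (188.863,20.226) → (136.581,118.174).

Shape 5 is a circle drawn with `<circle>`. Its stroke #000000 means engrave at S252, F4190. After flipping Y the toolpath is (116.400,32.607) → (113.808,40.584) → (107.022,45.515) → (98.634,45.515) → (91.848,40.584) → (89.256,32.607) → (91.848,24.630) → (98.634,19.699) → (107.022,19.699) → (113.808,24.630) → (116.400,32.607), returning to the start.

Shape 6 is a quadratic bezier drawn with `<path>`. Its stroke #000000 means engrave at S252, F4190. After flipping Y the toolpath is (142.274,97.033) → (154.097,101.787) → (162.374,105.364) → (167.104,107.762) → (168.287,108.982) → (165.923,109.025).

Shape 7 is a quadratic bezier drawn with `<path>`. Its stroke #000000 means engrave at S252, F4190. After flipping Y the toolpath is (140.401,68.503) → (150.506,73.231) → (155.280,78.240) → (154.723,83.530) → (148.835,89.100) → (137.617,94.952).

Shape 8 is a circle drawn with `<circle>`. Its stroke #000000 means engrave at S252, F4190. After flipping Y the toolpath is (58.682,69.459) → (54.822,81.338) → (44.717,88.680) → (32.227,88.680) → (22.122,81.338) → (18.262,69.459) → (22.122,57.580) → (32.227,50.238) → (44.717,50.238) → (54.822,57.580) → (58.682,69.459), returning to the start.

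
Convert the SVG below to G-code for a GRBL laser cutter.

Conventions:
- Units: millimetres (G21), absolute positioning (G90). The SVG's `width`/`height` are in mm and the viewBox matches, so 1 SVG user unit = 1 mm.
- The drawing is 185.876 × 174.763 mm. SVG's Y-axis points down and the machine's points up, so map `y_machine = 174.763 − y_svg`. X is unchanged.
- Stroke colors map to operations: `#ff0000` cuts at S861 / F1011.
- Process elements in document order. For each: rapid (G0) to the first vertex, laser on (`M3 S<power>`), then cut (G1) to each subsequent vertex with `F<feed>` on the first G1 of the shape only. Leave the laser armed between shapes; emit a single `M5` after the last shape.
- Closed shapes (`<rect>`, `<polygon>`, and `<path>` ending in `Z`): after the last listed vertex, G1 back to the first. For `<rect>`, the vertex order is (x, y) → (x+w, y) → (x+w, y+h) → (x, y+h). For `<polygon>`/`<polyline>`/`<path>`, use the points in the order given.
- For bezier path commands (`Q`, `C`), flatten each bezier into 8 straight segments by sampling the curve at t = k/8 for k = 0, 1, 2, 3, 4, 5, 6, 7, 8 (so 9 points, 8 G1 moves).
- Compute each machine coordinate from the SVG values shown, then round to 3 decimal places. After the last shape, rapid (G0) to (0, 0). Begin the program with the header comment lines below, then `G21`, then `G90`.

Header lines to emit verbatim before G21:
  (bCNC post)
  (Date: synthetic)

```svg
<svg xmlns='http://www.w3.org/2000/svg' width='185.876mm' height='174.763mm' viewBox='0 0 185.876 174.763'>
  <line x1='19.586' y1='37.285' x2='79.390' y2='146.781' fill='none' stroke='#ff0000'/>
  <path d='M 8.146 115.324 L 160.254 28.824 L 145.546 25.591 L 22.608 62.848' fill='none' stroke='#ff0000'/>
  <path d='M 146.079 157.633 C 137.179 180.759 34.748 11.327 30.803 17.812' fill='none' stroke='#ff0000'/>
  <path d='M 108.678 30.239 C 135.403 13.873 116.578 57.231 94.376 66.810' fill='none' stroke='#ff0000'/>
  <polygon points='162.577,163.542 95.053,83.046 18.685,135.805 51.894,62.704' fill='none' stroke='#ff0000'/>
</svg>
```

(bCNC post)
(Date: synthetic)
G21
G90
G0 X19.586 Y137.478
M3 S861
G1 X79.390 Y27.982 F1011
G0 X8.146 Y59.439
M3 S861
G1 X160.254 Y145.939 F1011
G1 X145.546 Y149.172
G1 X22.608 Y111.915
G0 X146.079 Y17.130
M3 S861
G1 X138.732 Y16.764 F1011
G1 X124.867 Y30.133
G1 X106.734 Y52.917
G1 X86.583 Y80.800
G1 X66.664 Y109.463
G1 X49.228 Y134.588
G1 X36.524 Y151.856
G1 X30.803 Y156.951
G0 X108.678 Y144.524
M3 S861
G1 X116.647 Y148.044 F1011
G1 X120.840 Y147.061
G1 X121.751 Y142.671
G1 X119.875 Y135.968
G1 X115.705 Y128.049
G1 X109.735 Y120.010
G1 X102.461 Y112.946
G1 X94.376 Y107.953
G0 X162.577 Y11.221
M3 S861
G1 X95.053 Y91.717 F1011
G1 X18.685 Y38.958
G1 X51.894 Y112.059
G1 X162.577 Y11.221
M5
G0 X0.000 Y0.000

1 u = 1 mm; y_m = 174.763 − y.

[1] `<line>` line segment, #ff0000→cut S861 F1011: (19.586,137.478) → (79.390,27.982)

[2] `<path>` open polyline, #ff0000→cut S861 F1011: (8.146,59.439) → (160.254,145.939) → (145.546,149.172) → (22.608,111.915)

[3] `<path>` cubic bezier, #ff0000→cut S861 F1011: (146.079,17.130) → (138.732,16.764) → (124.867,30.133) → (106.734,52.917) → (86.583,80.800) → (66.664,109.463) → (49.228,134.588) → (36.524,151.856) → (30.803,156.951)

[4] `<path>` cubic bezier, #ff0000→cut S861 F1011: (108.678,144.524) → (116.647,148.044) → (120.840,147.061) → (121.751,142.671) → (119.875,135.968) → (115.705,128.049) → (109.735,120.010) → (102.461,112.946) → (94.376,107.953)

[5] `<polygon>` closed polygon, #ff0000→cut S861 F1011: (162.577,11.221) → (95.053,91.717) → (18.685,38.958) → (51.894,112.059) → (162.577,11.221) (closed)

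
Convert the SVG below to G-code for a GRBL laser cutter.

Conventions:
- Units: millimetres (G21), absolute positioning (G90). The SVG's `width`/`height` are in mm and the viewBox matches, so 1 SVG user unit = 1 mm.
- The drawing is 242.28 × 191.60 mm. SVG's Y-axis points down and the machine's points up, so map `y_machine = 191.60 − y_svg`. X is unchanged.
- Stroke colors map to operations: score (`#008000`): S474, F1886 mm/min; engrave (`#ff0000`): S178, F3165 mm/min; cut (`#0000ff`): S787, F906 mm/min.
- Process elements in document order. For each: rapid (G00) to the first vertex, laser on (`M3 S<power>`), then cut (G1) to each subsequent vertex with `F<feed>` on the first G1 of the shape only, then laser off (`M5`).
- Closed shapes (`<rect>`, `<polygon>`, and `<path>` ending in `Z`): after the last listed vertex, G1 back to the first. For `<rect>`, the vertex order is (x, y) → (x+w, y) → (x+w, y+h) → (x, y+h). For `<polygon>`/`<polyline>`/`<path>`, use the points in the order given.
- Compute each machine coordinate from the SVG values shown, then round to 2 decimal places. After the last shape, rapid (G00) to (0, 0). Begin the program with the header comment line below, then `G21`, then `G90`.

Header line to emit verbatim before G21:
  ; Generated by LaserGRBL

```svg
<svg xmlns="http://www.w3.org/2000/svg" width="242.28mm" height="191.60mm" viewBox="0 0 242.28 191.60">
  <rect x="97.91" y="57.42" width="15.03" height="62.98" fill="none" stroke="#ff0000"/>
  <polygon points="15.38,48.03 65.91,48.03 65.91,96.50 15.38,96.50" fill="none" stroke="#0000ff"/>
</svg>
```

1 u = 1 mm; y_m = 191.60 − y.

[1] `<rect>` rectangle, #ff0000→engrave S178 F3165: (97.91,134.18) → (112.94,134.18) → (112.94,71.20) → (97.91,71.20) → (97.91,134.18) (closed)

[2] `<polygon>` rectangle, #0000ff→cut S787 F906: (15.38,143.57) → (65.91,143.57) → (65.91,95.10) → (15.38,95.10) → (15.38,143.57) (closed)

; Generated by LaserGRBL
G21
G90
G00 X97.91 Y134.18
M3 S178
G1 X112.94 Y134.18 F3165
G1 X112.94 Y71.20
G1 X97.91 Y71.20
G1 X97.91 Y134.18
M5
G00 X15.38 Y143.57
M3 S787
G1 X65.91 Y143.57 F906
G1 X65.91 Y95.10
G1 X15.38 Y95.10
G1 X15.38 Y143.57
M5
G00 X0.00 Y0.00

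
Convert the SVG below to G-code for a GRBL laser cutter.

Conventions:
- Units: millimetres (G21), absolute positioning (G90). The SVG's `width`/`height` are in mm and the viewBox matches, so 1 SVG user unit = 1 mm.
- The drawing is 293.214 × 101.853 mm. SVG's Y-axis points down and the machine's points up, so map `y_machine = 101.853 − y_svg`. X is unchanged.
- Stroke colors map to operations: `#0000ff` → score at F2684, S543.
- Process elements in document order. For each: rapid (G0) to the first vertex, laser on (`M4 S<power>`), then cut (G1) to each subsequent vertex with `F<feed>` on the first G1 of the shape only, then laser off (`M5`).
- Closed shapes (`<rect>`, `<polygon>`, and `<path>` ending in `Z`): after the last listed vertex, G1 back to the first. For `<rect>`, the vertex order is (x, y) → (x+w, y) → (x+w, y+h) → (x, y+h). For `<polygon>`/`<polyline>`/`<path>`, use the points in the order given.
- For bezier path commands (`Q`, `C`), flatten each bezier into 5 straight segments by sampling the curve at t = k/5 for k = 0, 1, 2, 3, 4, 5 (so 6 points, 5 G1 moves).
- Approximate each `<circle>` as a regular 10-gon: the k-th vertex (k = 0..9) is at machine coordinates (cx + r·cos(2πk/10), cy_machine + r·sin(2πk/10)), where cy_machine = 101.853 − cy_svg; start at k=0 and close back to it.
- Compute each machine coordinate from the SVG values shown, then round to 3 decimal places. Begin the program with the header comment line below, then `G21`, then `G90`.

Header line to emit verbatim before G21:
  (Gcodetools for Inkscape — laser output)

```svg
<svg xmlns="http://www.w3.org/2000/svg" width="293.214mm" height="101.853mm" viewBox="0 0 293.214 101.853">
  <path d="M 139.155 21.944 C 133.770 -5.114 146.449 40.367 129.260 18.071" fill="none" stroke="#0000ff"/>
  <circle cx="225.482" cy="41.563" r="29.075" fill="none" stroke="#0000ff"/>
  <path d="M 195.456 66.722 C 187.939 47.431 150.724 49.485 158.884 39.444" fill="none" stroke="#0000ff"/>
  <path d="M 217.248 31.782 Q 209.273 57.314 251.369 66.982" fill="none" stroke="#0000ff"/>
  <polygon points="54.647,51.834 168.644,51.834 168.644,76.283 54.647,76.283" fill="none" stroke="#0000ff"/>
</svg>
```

(Gcodetools for Inkscape — laser output)
G21
G90
G0 X139.155 Y79.909
M4 S543
G1 X137.708 Y88.562 F2684
G1 X138.296 Y86.540
G1 X138.618 Y80.580
G1 X136.373 Y77.415
G1 X129.260 Y83.782
M5
G0 X254.557 Y60.290
M4 S543
G1 X249.004 Y77.380 F2684
G1 X234.467 Y87.942
G1 X216.497 Y87.942
G1 X201.960 Y77.380
G1 X196.407 Y60.290
G1 X201.960 Y43.200
G1 X216.497 Y32.638
G1 X234.467 Y32.638
G1 X249.004 Y43.200
G1 X254.557 Y60.290
M5
G0 X195.456 Y35.131
M4 S543
G1 X187.983 Y44.412 F2684
G1 X176.985 Y50.175
G1 X166.067 Y54.025
G1 X158.832 Y57.568
G1 X158.884 Y62.409
M5
G0 X217.248 Y70.071
M4 S543
G1 X216.061 Y60.493 F2684
G1 X218.879 Y52.184
G1 X225.704 Y45.144
G1 X236.533 Y39.373
G1 X251.369 Y34.871
M5
G0 X54.647 Y50.019
M4 S543
G1 X168.644 Y50.019 F2684
G1 X168.644 Y25.570
G1 X54.647 Y25.570
G1 X54.647 Y50.019
M5

viewBox `0 0 293.214 101.853` with mm width/height → 1 unit = 1 mm. Flip: y_m = 101.853 − y_svg.

**Shape 1** — `<path>` cubic bezier, stroke `#0000ff` → score (S543, F2684). Control points (SVG): P0=(139.155,21.944), P1=(133.770,-5.114), P2=(146.449,40.367), P3=(129.260,18.071); sampled at t=k/5. Machine vertices: (139.155,79.909) → (137.708,88.562) → (138.296,86.540) → (138.618,80.580) → (136.373,77.415) → (129.260,83.782). Open path.

**Shape 2** — `<circle>` circle, stroke `#0000ff` → score (S543, F2684). Machine vertices: (254.557,60.290) → (249.004,77.380) → (234.467,87.942) → (216.497,87.942) → (201.960,77.380) → (196.407,60.290) → (201.960,43.200) → (216.497,32.638) → (234.467,32.638) → (249.004,43.200) → (254.557,60.290). Closed: final G1 returns to the first vertex.

**Shape 3** — `<path>` cubic bezier, stroke `#0000ff` → score (S543, F2684). Control points (SVG): P0=(195.456,66.722), P1=(187.939,47.431), P2=(150.724,49.485), P3=(158.884,39.444); sampled at t=k/5. Machine vertices: (195.456,35.131) → (187.983,44.412) → (176.985,50.175) → (166.067,54.025) → (158.832,57.568) → (158.884,62.409). Open path.

**Shape 4** — `<path>` quadratic bezier, stroke `#0000ff` → score (S543, F2684). Control points (SVG): P0=(217.248,31.782), P1=(209.273,57.314), P2=(251.369,66.982); sampled at t=k/5. Machine vertices: (217.248,70.071) → (216.061,60.493) → (218.879,52.184) → (225.704,45.144) → (236.533,39.373) → (251.369,34.871). Open path.

**Shape 5** — `<polygon>` rectangle, stroke `#0000ff` → score (S543, F2684). Machine vertices: (54.647,50.019) → (168.644,50.019) → (168.644,25.570) → (54.647,25.570) → (54.647,50.019). Closed: final G1 returns to the first vertex.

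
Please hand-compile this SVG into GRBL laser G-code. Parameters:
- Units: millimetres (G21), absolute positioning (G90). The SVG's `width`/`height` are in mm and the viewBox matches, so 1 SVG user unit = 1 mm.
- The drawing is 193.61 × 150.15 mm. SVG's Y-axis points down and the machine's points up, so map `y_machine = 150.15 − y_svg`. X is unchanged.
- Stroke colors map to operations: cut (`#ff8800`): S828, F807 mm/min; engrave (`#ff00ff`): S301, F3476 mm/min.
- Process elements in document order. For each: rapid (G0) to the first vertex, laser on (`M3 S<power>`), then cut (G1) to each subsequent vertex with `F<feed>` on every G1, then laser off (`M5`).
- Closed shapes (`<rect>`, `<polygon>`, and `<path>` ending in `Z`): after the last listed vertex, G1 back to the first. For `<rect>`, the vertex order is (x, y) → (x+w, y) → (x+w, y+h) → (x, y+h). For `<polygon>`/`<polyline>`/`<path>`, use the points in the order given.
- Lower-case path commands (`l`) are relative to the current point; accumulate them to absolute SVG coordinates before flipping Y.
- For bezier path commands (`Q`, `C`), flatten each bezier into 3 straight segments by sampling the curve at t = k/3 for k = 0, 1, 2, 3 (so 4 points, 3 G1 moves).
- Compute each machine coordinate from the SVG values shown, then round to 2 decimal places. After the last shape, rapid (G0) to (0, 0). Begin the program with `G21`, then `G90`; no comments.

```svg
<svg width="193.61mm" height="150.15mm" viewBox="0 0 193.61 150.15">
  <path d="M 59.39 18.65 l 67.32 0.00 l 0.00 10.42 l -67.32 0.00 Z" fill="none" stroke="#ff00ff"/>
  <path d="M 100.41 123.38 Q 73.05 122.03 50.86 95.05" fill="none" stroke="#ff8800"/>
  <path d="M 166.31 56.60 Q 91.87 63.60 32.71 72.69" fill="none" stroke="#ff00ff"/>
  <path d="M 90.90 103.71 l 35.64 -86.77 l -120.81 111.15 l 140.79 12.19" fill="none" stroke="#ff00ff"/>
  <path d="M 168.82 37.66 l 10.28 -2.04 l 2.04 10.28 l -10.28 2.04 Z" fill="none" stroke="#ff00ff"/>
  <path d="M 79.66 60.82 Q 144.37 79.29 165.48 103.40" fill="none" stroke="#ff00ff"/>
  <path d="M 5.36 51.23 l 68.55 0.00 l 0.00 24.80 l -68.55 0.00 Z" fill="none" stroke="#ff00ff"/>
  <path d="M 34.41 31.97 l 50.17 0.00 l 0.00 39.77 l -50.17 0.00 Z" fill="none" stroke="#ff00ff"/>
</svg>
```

1 u = 1 mm; y_m = 150.15 − y.

[1] `<path>` rectangle, #ff00ff→engrave S301 F3476: (59.39,131.50) → (126.71,131.50) → (126.71,121.08) → (59.39,121.08) → (59.39,131.50) (closed)

[2] `<path>` quadratic bezier, #ff8800→cut S828 F807: (100.41,26.77) → (82.74,30.52) → (66.23,39.96) → (50.86,55.10)

[3] `<path>` quadratic bezier, #ff00ff→engrave S301 F3476: (166.31,93.55) → (118.38,88.65) → (73.85,83.29) → (32.71,77.46)

[4] `<path>` open polyline, #ff00ff→engrave S301 F3476: (90.90,46.44) → (126.54,133.21) → (5.73,22.06) → (146.52,9.87)

[5] `<path>` regular polygon, #ff00ff→engrave S301 F3476: (168.82,112.49) → (179.10,114.53) → (181.14,104.25) → (170.86,102.21) → (168.82,112.49) (closed)

[6] `<path>` quadratic bezier, #ff00ff→engrave S301 F3476: (79.66,89.33) → (117.96,76.39) → (146.56,62.20) → (165.48,46.75)

[7] `<path>` rectangle, #ff00ff→engrave S301 F3476: (5.36,98.92) → (73.91,98.92) → (73.91,74.12) → (5.36,74.12) → (5.36,98.92) (closed)

[8] `<path>` rectangle, #ff00ff→engrave S301 F3476: (34.41,118.18) → (84.58,118.18) → (84.58,78.41) → (34.41,78.41) → (34.41,118.18) (closed)

G21
G90
G0 X59.39 Y131.50
M3 S301
G1 X126.71 Y131.50 F3476
G1 X126.71 Y121.08 F3476
G1 X59.39 Y121.08 F3476
G1 X59.39 Y131.50 F3476
M5
G0 X100.41 Y26.77
M3 S828
G1 X82.74 Y30.52 F807
G1 X66.23 Y39.96 F807
G1 X50.86 Y55.10 F807
M5
G0 X166.31 Y93.55
M3 S301
G1 X118.38 Y88.65 F3476
G1 X73.85 Y83.29 F3476
G1 X32.71 Y77.46 F3476
M5
G0 X90.90 Y46.44
M3 S301
G1 X126.54 Y133.21 F3476
G1 X5.73 Y22.06 F3476
G1 X146.52 Y9.87 F3476
M5
G0 X168.82 Y112.49
M3 S301
G1 X179.10 Y114.53 F3476
G1 X181.14 Y104.25 F3476
G1 X170.86 Y102.21 F3476
G1 X168.82 Y112.49 F3476
M5
G0 X79.66 Y89.33
M3 S301
G1 X117.96 Y76.39 F3476
G1 X146.56 Y62.20 F3476
G1 X165.48 Y46.75 F3476
M5
G0 X5.36 Y98.92
M3 S301
G1 X73.91 Y98.92 F3476
G1 X73.91 Y74.12 F3476
G1 X5.36 Y74.12 F3476
G1 X5.36 Y98.92 F3476
M5
G0 X34.41 Y118.18
M3 S301
G1 X84.58 Y118.18 F3476
G1 X84.58 Y78.41 F3476
G1 X34.41 Y78.41 F3476
G1 X34.41 Y118.18 F3476
M5
G0 X0.00 Y0.00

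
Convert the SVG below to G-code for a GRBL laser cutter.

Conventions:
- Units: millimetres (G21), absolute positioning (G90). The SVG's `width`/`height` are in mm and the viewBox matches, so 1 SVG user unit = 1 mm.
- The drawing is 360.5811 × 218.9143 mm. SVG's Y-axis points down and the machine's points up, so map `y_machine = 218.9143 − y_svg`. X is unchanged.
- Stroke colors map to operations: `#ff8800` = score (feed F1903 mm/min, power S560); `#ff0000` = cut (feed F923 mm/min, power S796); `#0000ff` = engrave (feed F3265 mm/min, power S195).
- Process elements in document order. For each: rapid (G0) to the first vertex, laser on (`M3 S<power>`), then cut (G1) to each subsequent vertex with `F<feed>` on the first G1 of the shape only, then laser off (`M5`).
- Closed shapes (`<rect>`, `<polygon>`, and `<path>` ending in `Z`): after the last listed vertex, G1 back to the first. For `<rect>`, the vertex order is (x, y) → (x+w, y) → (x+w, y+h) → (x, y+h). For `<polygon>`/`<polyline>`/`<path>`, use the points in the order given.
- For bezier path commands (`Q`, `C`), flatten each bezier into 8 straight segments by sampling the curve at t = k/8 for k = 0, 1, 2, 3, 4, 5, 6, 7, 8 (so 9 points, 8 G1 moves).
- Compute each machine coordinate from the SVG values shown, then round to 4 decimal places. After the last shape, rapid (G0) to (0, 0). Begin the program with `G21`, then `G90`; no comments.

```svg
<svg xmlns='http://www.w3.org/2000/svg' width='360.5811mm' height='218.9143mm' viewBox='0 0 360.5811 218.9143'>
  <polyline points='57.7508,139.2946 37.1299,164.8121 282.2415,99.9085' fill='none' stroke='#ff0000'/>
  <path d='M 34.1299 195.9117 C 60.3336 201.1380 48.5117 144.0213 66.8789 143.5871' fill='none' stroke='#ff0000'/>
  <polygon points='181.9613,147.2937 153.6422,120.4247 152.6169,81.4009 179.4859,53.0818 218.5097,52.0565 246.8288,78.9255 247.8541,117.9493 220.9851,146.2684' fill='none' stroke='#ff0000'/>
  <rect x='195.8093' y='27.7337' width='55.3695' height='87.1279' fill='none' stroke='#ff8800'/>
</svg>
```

Since the viewBox matches the mm dimensions, user units are millimetres directly. The only transform is the Y-flip y_m = 218.9143 − y_svg.

Shape 1 is a open polyline drawn with `<polyline>`. Its stroke #ff0000 means cut at S796, F923. After flipping Y the toolpath is (57.7508,79.6197) → (37.1299,54.1022) → (282.2415,119.0058).

Shape 2 is a cubic bezier drawn with `<path>`. Its stroke #ff0000 means cut at S796, F923. After flipping Y the toolpath is (34.1299,23.0026) → (42.3071,23.7326) → (47.7187,28.9124) → (51.1643,37.1472) → (53.4431,47.0422) → (55.3546,57.2025) → (57.6981,66.2334) → (61.2731,72.7399) → (66.8789,75.3272).

Shape 3 is a regular polygon drawn with `<polygon>`. Its stroke #ff0000 means cut at S796, F923. After flipping Y the toolpath is (181.9613,71.6206) → (153.6422,98.4896) → (152.6169,137.5134) → (179.4859,165.8325) → (218.5097,166.8578) → (246.8288,139.9888) → (247.8541,100.9650) → (220.9851,72.6459) → (181.9613,71.6206), returning to the start.

Shape 4 is a rectangle drawn with `<rect>`. Its stroke #ff8800 means score at S560, F1903. After flipping Y the toolpath is (195.8093,191.1806) → (251.1788,191.1806) → (251.1788,104.0527) → (195.8093,104.0527) → (195.8093,191.1806), returning to the start.

G21
G90
G0 X57.7508 Y79.6197
M3 S796
G1 X37.1299 Y54.1022 F923
G1 X282.2415 Y119.0058
M5
G0 X34.1299 Y23.0026
M3 S796
G1 X42.3071 Y23.7326 F923
G1 X47.7187 Y28.9124
G1 X51.1643 Y37.1472
G1 X53.4431 Y47.0422
G1 X55.3546 Y57.2025
G1 X57.6981 Y66.2334
G1 X61.2731 Y72.7399
G1 X66.8789 Y75.3272
M5
G0 X181.9613 Y71.6206
M3 S796
G1 X153.6422 Y98.4896 F923
G1 X152.6169 Y137.5134
G1 X179.4859 Y165.8325
G1 X218.5097 Y166.8578
G1 X246.8288 Y139.9888
G1 X247.8541 Y100.9650
G1 X220.9851 Y72.6459
G1 X181.9613 Y71.6206
M5
G0 X195.8093 Y191.1806
M3 S560
G1 X251.1788 Y191.1806 F1903
G1 X251.1788 Y104.0527
G1 X195.8093 Y104.0527
G1 X195.8093 Y191.1806
M5
G0 X0.0000 Y0.0000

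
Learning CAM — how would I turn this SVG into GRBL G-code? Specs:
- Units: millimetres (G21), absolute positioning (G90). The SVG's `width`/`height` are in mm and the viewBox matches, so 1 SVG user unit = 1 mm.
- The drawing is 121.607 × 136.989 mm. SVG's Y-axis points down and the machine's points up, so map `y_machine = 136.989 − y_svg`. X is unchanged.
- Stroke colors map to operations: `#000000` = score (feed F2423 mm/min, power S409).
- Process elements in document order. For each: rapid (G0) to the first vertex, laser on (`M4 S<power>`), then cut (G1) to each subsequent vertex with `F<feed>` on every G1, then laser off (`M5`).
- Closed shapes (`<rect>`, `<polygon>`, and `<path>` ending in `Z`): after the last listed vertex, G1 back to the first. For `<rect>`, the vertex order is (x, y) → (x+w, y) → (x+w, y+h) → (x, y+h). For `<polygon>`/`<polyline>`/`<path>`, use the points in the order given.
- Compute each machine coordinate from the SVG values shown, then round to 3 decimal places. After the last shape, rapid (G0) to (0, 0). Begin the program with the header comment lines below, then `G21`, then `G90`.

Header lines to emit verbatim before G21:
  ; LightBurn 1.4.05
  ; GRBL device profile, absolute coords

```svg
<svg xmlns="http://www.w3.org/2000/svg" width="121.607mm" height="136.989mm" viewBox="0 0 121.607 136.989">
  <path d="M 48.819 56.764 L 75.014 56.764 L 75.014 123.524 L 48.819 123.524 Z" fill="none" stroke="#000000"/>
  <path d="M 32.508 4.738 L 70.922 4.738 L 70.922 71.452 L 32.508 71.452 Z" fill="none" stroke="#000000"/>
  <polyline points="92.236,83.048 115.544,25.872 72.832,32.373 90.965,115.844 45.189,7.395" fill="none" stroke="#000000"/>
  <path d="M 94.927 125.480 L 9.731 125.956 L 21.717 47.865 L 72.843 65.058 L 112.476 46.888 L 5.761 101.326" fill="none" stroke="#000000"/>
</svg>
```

Since the viewBox matches the mm dimensions, user units are millimetres directly. The only transform is the Y-flip y_m = 136.989 − y_svg.

Shape 1 is a rectangle drawn with `<path>`. Its stroke #000000 means score at S409, F2423. After flipping Y the toolpath is (48.819,80.225) → (75.014,80.225) → (75.014,13.465) → (48.819,13.465) → (48.819,80.225), returning to the start.

Shape 2 is a rectangle drawn with `<path>`. Its stroke #000000 means score at S409, F2423. After flipping Y the toolpath is (32.508,132.251) → (70.922,132.251) → (70.922,65.537) → (32.508,65.537) → (32.508,132.251), returning to the start.

Shape 3 is a open polyline drawn with `<polyline>`. Its stroke #000000 means score at S409, F2423. After flipping Y the toolpath is (92.236,53.941) → (115.544,111.117) → (72.832,104.616) → (90.965,21.145) → (45.189,129.594).

Shape 4 is a open polyline drawn with `<path>`. Its stroke #000000 means score at S409, F2423. After flipping Y the toolpath is (94.927,11.509) → (9.731,11.033) → (21.717,89.124) → (72.843,71.931) → (112.476,90.101) → (5.761,35.663).

; LightBurn 1.4.05
; GRBL device profile, absolute coords
G21
G90
G0 X48.819 Y80.225
M4 S409
G1 X75.014 Y80.225 F2423
G1 X75.014 Y13.465 F2423
G1 X48.819 Y13.465 F2423
G1 X48.819 Y80.225 F2423
M5
G0 X32.508 Y132.251
M4 S409
G1 X70.922 Y132.251 F2423
G1 X70.922 Y65.537 F2423
G1 X32.508 Y65.537 F2423
G1 X32.508 Y132.251 F2423
M5
G0 X92.236 Y53.941
M4 S409
G1 X115.544 Y111.117 F2423
G1 X72.832 Y104.616 F2423
G1 X90.965 Y21.145 F2423
G1 X45.189 Y129.594 F2423
M5
G0 X94.927 Y11.509
M4 S409
G1 X9.731 Y11.033 F2423
G1 X21.717 Y89.124 F2423
G1 X72.843 Y71.931 F2423
G1 X112.476 Y90.101 F2423
G1 X5.761 Y35.663 F2423
M5
G0 X0.000 Y0.000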